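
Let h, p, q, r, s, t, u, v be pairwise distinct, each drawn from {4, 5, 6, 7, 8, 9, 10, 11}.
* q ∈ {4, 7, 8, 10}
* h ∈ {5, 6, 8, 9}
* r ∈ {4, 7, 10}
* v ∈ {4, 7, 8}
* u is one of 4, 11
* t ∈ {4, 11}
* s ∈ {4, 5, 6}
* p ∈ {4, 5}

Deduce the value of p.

Among the 8 variables, 9 fits only h (and all 8 values in {4, 5, 6, 7, 8, 9, 10, 11} must be used), so h = 9.
The 7 still-open variables draw from only 7 values {4, 5, 6, 7, 8, 10, 11}, so each is used; only s can be 6, hence s = 6.
Among the 6 still-open variables, 5 fits only p (and all 6 values in {4, 5, 7, 8, 10, 11} must be used), so p = 5.

5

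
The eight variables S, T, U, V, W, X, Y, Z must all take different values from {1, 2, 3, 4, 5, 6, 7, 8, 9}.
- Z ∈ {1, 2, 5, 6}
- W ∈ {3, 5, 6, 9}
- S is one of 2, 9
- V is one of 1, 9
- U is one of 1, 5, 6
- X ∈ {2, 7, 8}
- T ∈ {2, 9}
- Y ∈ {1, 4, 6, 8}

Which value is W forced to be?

3

S and T share exactly the 2 values {2, 9}; by pigeonhole those values go to them, so strike 2, 9 from V, W, X, Z.
V must be 1 (only option left). So U, Y, Z can't be 1.
The 2 variables U and Z are confined to {5, 6}, which locks those values in; drop them from W, Y.
So W = 3.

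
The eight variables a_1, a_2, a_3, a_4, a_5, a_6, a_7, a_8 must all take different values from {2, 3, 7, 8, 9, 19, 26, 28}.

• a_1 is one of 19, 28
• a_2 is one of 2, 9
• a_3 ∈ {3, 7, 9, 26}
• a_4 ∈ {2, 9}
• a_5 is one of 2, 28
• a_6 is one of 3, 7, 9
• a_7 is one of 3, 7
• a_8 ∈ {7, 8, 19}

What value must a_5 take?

28

Among the 8 variables, 8 fits only a_8 (and all 8 values in {2, 3, 7, 8, 9, 19, 26, 28} must be used), so a_8 = 8.
The 7 still-open variables together cover exactly {2, 3, 7, 9, 19, 26, 28} — 7 values for 7 variables — and 19 appears only in a_1's list, so a_1 = 19.
The 6 still-open variables draw from only 6 values {2, 3, 7, 9, 26, 28}, so each is used; only a_3 can be 26, hence a_3 = 26.
Among the 5 still-open variables, 28 fits only a_5 (and all 5 values in {2, 3, 7, 9, 28} must be used), so a_5 = 28.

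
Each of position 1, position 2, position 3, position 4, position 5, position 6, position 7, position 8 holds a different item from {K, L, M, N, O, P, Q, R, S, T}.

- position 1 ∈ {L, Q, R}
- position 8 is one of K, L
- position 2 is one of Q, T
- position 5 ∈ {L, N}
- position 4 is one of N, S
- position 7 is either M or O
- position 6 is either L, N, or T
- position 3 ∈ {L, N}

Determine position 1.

R

position 3 and position 5 between them cover only {L, N} — a naked pair. Remove those values from position 1, position 4, position 6, position 8.
position 4 has just one choice, so position 4 = S.
position 6 must be T (only option left). So position 2 can't be T.
position 8's domain is down to {K}, so position 8 = K.
position 2's domain is down to {Q}, so position 2 = Q. Strike Q from position 1.
So position 1 = R.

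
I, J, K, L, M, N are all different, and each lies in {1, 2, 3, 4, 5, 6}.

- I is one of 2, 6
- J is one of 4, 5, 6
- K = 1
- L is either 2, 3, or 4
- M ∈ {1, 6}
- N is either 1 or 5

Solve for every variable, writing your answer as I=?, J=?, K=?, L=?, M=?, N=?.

K's domain is down to {1}, so K = 1. Strike 1 from M, N.
M's domain is down to {6}, so M = 6. Eliminate 6 elsewhere: I, J.
N must be 5 (only option left). Eliminate 5 elsewhere: J.
That leaves I = 2. So L can't be 2.
J must be 4 (only option left). So L can't be 4.
L has just one choice, so L = 3.

I=2, J=4, K=1, L=3, M=6, N=5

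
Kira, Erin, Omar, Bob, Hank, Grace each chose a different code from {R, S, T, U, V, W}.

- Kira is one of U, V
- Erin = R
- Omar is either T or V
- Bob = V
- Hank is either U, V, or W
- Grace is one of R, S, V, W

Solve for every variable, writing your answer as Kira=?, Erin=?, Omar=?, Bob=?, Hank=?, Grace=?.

Kira=U, Erin=R, Omar=T, Bob=V, Hank=W, Grace=S

Erin's domain is down to {R}, so Erin = R. Remove R from Grace.
Bob has just one choice, so Bob = V. Strike V from Kira, Omar, Hank, Grace.
That leaves Kira = U. So Hank can't be U.
Omar's domain is down to {T}, so Omar = T.
Hank's domain is down to {W}, so Hank = W. Eliminate W elsewhere: Grace.
Grace has just one choice, so Grace = S.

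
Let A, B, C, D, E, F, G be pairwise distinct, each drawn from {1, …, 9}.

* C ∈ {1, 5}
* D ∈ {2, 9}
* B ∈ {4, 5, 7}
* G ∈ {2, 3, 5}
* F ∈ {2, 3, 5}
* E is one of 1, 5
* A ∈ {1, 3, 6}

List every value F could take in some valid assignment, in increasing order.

2, 3

C and E share exactly the 2 values {1, 5}; by pigeonhole those values go to them, so strike 1, 5 from A, B, F, G.
F and G between them cover only {2, 3} — a naked pair. Remove those values from A, D.
A must be 6 (only option left).
D must be 9 (only option left).
No further eliminations apply; F can still be any of 2, 3.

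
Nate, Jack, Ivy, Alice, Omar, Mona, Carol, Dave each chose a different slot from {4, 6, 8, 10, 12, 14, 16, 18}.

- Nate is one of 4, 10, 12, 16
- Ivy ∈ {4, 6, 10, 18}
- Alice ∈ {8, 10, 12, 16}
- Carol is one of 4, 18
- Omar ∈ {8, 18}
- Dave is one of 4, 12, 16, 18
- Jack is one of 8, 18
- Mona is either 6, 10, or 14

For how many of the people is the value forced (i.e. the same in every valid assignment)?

The 8 variables draw from only 8 values {4, 6, 8, 10, 12, 14, 16, 18}, so each is used; only Mona can be 14, hence Mona = 14.
The 7 still-open variables together cover exactly {4, 6, 8, 10, 12, 16, 18} — 7 values for 7 variables — and 6 appears only in Ivy's list, so Ivy = 6.
The 2 variables Jack and Omar are confined to {8, 18}, which locks those values in; drop them from Alice, Carol, Dave.
Carol has just one choice, so Carol = 4. Strike 4 from Nate, Dave.
Determined: Ivy=6, Mona=14, Carol=4. The other people each still have more than one consistent value. That makes 3.

3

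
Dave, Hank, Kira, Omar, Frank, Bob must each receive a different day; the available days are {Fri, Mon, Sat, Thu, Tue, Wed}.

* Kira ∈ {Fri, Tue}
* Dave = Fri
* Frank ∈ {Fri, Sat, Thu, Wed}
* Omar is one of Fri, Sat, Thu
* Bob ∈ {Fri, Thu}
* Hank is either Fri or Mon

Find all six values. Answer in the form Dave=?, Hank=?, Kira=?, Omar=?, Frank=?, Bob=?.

Dave=Fri, Hank=Mon, Kira=Tue, Omar=Sat, Frank=Wed, Bob=Thu

Dave's domain is down to {Fri}, so Dave = Fri. Strike Fri from Hank, Kira, Omar, Frank, Bob.
Hank must be Mon (only option left).
Kira must be Tue (only option left).
Bob's domain is down to {Thu}, so Bob = Thu. Strike Thu from Omar, Frank.
Omar's domain is down to {Sat}, so Omar = Sat. Eliminate Sat elsewhere: Frank.
Frank must be Wed (only option left).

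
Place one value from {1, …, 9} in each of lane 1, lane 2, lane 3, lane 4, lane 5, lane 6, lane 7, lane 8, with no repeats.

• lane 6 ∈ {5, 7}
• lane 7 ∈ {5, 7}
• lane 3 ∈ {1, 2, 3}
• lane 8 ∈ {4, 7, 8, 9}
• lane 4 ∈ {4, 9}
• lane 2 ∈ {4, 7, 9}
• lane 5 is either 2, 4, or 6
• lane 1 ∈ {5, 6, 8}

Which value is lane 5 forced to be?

2

lane 6 and lane 7 share exactly the 2 values {5, 7}; by pigeonhole those values go to them, so strike 5, 7 from lane 1, lane 2, lane 8.
lane 2 and lane 4 share exactly the 2 values {4, 9}; by pigeonhole those values go to them, so strike 4, 9 from lane 5, lane 8.
lane 8's domain is down to {8}, so lane 8 = 8. Remove 8 from lane 1.
lane 1 must be 6 (only option left). Strike 6 from lane 5.
So lane 5 = 2.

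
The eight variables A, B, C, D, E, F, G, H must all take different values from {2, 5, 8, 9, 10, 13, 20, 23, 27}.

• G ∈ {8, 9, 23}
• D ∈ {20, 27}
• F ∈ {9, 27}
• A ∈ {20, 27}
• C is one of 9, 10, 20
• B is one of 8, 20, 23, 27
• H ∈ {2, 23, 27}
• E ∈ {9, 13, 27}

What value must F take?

9

The 8 variables draw from only 8 values {2, 8, 9, 10, 13, 20, 23, 27}, so each is used; only H can be 2, hence H = 2.
The 7 still-open variables draw from only 7 values {8, 9, 10, 13, 20, 23, 27}, so each is used; only C can be 10, hence C = 10.
Among the 6 still-open variables, 13 fits only E (and all 6 values in {8, 9, 13, 20, 23, 27} must be used), so E = 13.
A and D between them cover only {20, 27} — a naked pair. Remove those values from B, F.
So F = 9.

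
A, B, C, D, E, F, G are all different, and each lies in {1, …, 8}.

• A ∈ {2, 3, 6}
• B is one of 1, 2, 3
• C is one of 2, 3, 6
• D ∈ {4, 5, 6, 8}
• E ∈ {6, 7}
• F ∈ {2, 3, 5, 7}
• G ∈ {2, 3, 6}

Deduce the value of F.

5

The 3 variables A, C, G are confined to {2, 3, 6}, which locks those values in; drop them from B, D, E, F.
That leaves B = 1.
E has just one choice, so E = 7. So F can't be 7.
So F = 5.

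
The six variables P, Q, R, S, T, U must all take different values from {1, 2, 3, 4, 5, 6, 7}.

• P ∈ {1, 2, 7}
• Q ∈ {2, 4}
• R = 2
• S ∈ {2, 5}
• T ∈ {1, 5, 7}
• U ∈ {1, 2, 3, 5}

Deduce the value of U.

3

R has just one choice, so R = 2. Remove 2 from P, Q, S, U.
S must be 5 (only option left). So T, U can't be 5.
That leaves Q = 4.
Among the 3 still-open variables, 3 fits only U (and all 3 values in {1, 3, 7} must be used), so U = 3.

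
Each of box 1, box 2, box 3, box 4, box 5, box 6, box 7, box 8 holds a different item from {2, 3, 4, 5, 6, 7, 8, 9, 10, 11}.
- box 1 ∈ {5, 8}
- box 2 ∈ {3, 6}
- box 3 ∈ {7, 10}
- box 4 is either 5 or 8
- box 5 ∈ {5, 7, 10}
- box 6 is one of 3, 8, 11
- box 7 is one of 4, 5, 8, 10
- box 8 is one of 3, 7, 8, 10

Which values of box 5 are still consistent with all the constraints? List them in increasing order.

Among the 8 variables, 4 fits only box 7 (and all 8 values in {3, 4, 5, 6, 7, 8, 10, 11} must be used), so box 7 = 4.
The 7 still-open variables draw from only 7 values {3, 5, 6, 7, 8, 10, 11}, so each is used; only box 2 can be 6, hence box 2 = 6.
The 6 still-open variables draw from only 6 values {3, 5, 7, 8, 10, 11}, so each is used; only box 6 can be 11, hence box 6 = 11.
Among the 5 still-open variables, 3 fits only box 8 (and all 5 values in {3, 5, 7, 8, 10} must be used), so box 8 = 3.
box 1 and box 4 between them cover only {5, 8} — a naked pair. Remove those values from box 5.
No further eliminations apply; box 5 can still be any of 7, 10.

7, 10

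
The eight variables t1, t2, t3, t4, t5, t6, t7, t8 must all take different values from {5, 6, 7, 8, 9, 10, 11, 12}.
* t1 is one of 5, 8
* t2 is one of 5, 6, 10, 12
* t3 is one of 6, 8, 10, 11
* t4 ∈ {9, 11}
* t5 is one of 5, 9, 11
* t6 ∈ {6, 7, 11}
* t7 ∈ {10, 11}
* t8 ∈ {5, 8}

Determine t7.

10

The 8 variables draw from only 8 values {5, 6, 7, 8, 9, 10, 11, 12}, so each is used; only t6 can be 7, hence t6 = 7.
Among the 7 still-open variables, 12 fits only t2 (and all 7 values in {5, 6, 8, 9, 10, 11, 12} must be used), so t2 = 12.
Among the 6 still-open variables, 6 fits only t3 (and all 6 values in {5, 6, 8, 9, 10, 11} must be used), so t3 = 6.
The 5 still-open variables together cover exactly {5, 8, 9, 10, 11} — 5 values for 5 variables — and 10 appears only in t7's list, so t7 = 10.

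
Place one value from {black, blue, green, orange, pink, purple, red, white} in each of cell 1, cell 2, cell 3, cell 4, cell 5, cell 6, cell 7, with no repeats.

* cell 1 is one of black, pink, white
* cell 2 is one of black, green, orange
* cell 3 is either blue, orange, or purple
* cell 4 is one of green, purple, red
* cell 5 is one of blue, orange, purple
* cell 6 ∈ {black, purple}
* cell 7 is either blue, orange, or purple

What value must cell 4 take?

red

The 3 variables cell 3, cell 5, cell 7 are confined to {blue, orange, purple}, which locks those values in; drop them from cell 2, cell 4, cell 6.
cell 6 must be black (only option left). Strike black from cell 1, cell 2.
cell 2 has just one choice, so cell 2 = green. Eliminate green elsewhere: cell 4.
So cell 4 = red.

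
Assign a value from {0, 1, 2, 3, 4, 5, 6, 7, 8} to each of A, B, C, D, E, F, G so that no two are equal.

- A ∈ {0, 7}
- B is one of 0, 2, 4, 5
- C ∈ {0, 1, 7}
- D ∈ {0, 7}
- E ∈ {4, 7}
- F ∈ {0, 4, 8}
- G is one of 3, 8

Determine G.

3

A and D between them cover only {0, 7} — a naked pair. Remove those values from B, C, E, F.
C must be 1 (only option left).
E must be 4 (only option left). Strike 4 from B, F.
F has just one choice, so F = 8. Strike 8 from G.
So G = 3.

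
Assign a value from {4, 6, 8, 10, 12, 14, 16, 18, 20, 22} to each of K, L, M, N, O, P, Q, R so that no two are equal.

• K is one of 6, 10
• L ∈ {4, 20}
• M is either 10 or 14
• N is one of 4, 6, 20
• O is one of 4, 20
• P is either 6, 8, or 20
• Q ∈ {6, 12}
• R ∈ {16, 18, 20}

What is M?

14

L and O between them cover only {4, 20} — a naked pair. Remove those values from N, P, R.
N must be 6 (only option left). So K, P, Q can't be 6.
That leaves P = 8.
Q must be 12 (only option left).
That leaves K = 10. So M can't be 10.
So M = 14.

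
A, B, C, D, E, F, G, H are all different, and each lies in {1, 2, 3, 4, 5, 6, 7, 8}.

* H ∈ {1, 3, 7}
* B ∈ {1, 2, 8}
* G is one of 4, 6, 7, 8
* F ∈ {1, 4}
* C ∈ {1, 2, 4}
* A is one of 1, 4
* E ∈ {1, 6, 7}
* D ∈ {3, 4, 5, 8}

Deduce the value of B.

8

The 8 variables draw from only 8 values {1, 2, 3, 4, 5, 6, 7, 8}, so each is used; only D can be 5, hence D = 5.
The 7 still-open variables together cover exactly {1, 2, 3, 4, 6, 7, 8} — 7 values for 7 variables — and 3 appears only in H's list, so H = 3.
The 2 variables A and F are confined to {1, 4}, which locks those values in; drop them from B, C, E, G.
C has just one choice, so C = 2. Remove 2 from B.
So B = 8.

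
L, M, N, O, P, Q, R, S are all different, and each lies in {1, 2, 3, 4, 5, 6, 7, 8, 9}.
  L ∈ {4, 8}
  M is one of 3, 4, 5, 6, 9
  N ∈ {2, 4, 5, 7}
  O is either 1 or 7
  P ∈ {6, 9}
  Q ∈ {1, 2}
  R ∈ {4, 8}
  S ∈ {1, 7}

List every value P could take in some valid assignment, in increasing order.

The 2 variables L and R are confined to {4, 8}, which locks those values in; drop them from M, N.
The 2 variables O and S are confined to {1, 7}, which locks those values in; drop them from N, Q.
That leaves Q = 2. Eliminate 2 elsewhere: N.
That leaves N = 5. Strike 5 from M.
No further eliminations apply; P can still be any of 6, 9.

6, 9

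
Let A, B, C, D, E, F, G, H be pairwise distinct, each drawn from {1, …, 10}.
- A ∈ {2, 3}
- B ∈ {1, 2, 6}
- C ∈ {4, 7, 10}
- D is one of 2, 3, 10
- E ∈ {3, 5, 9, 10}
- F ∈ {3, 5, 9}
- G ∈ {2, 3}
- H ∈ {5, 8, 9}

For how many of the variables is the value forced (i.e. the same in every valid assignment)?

2

The 2 variables A and G are confined to {2, 3}, which locks those values in; drop them from B, D, E, F.
That leaves D = 10. Strike 10 from C, E.
E and F between them cover only {5, 9} — a naked pair. Remove those values from H.
H's domain is down to {8}, so H = 8.
Determined: D=10, H=8. The other variables each still have more than one consistent value. That makes 2.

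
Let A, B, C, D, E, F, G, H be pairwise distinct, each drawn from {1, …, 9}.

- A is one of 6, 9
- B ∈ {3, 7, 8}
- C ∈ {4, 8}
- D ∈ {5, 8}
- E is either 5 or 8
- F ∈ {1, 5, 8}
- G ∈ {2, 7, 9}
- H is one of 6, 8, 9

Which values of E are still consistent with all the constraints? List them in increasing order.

The 2 variables D and E are confined to {5, 8}, which locks those values in; drop them from B, C, F, H.
C has just one choice, so C = 4.
F must be 1 (only option left).
A and H share exactly the 2 values {6, 9}; by pigeonhole those values go to them, so strike 6, 9 from G.
No further eliminations apply; E can still be any of 5, 8.

5, 8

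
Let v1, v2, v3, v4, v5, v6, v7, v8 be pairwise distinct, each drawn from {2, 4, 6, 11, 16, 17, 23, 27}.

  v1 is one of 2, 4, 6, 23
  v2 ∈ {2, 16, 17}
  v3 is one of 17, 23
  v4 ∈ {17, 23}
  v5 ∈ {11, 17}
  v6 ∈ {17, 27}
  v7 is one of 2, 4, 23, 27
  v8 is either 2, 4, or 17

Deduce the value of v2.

16

Among the 8 variables, 6 fits only v1 (and all 8 values in {2, 4, 6, 11, 16, 17, 23, 27} must be used), so v1 = 6.
Among the 7 still-open variables, 11 fits only v5 (and all 7 values in {2, 4, 11, 16, 17, 23, 27} must be used), so v5 = 11.
Among the 6 still-open variables, 16 fits only v2 (and all 6 values in {2, 4, 16, 17, 23, 27} must be used), so v2 = 16.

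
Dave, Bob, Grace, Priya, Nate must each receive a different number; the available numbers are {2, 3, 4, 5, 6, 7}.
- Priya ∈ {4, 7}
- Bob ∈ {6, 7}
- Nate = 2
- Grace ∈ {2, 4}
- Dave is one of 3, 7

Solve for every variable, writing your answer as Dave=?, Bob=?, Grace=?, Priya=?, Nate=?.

Nate must be 2 (only option left). Strike 2 from Grace.
That leaves Grace = 4. Eliminate 4 elsewhere: Priya.
Priya's domain is down to {7}, so Priya = 7. Remove 7 from Dave, Bob.
That leaves Dave = 3.
Bob's domain is down to {6}, so Bob = 6.

Dave=3, Bob=6, Grace=4, Priya=7, Nate=2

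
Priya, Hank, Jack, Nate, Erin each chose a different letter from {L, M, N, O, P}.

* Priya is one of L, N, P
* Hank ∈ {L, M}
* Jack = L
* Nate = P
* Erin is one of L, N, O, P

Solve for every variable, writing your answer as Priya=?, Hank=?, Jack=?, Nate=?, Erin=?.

Jack's domain is down to {L}, so Jack = L. Remove L from Priya, Hank, Erin.
Nate has just one choice, so Nate = P. Strike P from Priya, Erin.
Priya has just one choice, so Priya = N. Strike N from Erin.
That leaves Hank = M.
That leaves Erin = O.

Priya=N, Hank=M, Jack=L, Nate=P, Erin=O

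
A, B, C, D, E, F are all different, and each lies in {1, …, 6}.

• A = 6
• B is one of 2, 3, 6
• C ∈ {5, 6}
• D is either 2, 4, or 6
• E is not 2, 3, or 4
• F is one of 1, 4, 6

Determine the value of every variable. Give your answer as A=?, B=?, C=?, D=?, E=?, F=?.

A=6, B=3, C=5, D=2, E=1, F=4

A's domain is down to {6}, so A = 6. Strike 6 from B, C, D, E, F.
C must be 5 (only option left). Remove 5 from E.
That leaves E = 1. So F can't be 1.
F has just one choice, so F = 4. Strike 4 from D.
D's domain is down to {2}, so D = 2. So B can't be 2.
B has just one choice, so B = 3.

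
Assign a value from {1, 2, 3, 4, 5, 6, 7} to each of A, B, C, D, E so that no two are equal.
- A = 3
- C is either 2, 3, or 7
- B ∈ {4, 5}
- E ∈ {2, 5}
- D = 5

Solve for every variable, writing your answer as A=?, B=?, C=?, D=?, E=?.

A has just one choice, so A = 3. Eliminate 3 elsewhere: C.
D has just one choice, so D = 5. Strike 5 from B, E.
E's domain is down to {2}, so E = 2. Remove 2 from C.
B has just one choice, so B = 4.
C must be 7 (only option left).

A=3, B=4, C=7, D=5, E=2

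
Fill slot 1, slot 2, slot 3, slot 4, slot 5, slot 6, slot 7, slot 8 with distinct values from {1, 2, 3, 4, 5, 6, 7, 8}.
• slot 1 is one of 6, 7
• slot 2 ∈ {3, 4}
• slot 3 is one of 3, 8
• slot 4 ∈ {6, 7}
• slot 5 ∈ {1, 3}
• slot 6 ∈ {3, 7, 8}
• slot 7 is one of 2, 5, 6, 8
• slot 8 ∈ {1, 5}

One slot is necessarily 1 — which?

slot 5

Among the 8 variables, 2 fits only slot 7 (and all 8 values in {1, 2, 3, 4, 5, 6, 7, 8} must be used), so slot 7 = 2.
The 7 still-open variables draw from only 7 values {1, 3, 4, 5, 6, 7, 8}, so each is used; only slot 2 can be 4, hence slot 2 = 4.
The 6 still-open variables draw from only 6 values {1, 3, 5, 6, 7, 8}, so each is used; only slot 8 can be 5, hence slot 8 = 5.
The 5 still-open variables draw from only 5 values {1, 3, 6, 7, 8}, so each is used; only slot 5 can be 1, hence slot 5 = 1.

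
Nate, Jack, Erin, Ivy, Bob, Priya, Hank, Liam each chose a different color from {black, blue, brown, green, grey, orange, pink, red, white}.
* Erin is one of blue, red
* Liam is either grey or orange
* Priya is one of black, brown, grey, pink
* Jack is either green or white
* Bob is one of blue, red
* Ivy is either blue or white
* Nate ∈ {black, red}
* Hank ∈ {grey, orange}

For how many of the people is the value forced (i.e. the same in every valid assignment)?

Erin and Bob between them cover only {blue, red} — a naked pair. Remove those values from Nate, Ivy.
That leaves Nate = black. So Priya can't be black.
That leaves Ivy = white. So Jack can't be white.
Jack has just one choice, so Jack = green.
The 2 variables Hank and Liam are confined to {grey, orange}, which locks those values in; drop them from Priya.
Determined: Nate=black, Jack=green, Ivy=white. The other people each still have more than one consistent value. That makes 3.

3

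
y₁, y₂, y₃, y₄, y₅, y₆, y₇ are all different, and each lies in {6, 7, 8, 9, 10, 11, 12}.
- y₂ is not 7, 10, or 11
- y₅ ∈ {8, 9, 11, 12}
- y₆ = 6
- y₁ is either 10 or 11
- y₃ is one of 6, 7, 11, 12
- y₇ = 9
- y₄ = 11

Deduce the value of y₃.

7

y₄ must be 11 (only option left). Eliminate 11 elsewhere: y₁, y₃, y₅.
y₆ has just one choice, so y₆ = 6. So y₂, y₃ can't be 6.
y₇ must be 9 (only option left). So y₂, y₅ can't be 9.
y₁ must be 10 (only option left).
The 3 still-open variables together cover exactly {7, 8, 12} — 3 values for 3 variables — and 7 appears only in y₃'s list, so y₃ = 7.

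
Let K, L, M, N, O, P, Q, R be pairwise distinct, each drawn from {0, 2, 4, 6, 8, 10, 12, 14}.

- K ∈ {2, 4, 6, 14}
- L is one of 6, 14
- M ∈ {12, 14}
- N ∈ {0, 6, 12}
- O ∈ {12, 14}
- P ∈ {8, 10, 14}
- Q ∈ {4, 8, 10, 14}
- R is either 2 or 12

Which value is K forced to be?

The 8 variables draw from only 8 values {0, 2, 4, 6, 8, 10, 12, 14}, so each is used; only N can be 0, hence N = 0.
The 2 variables M and O are confined to {12, 14}, which locks those values in; drop them from K, L, P, Q, R.
L's domain is down to {6}, so L = 6. So K can't be 6.
R has just one choice, so R = 2. So K can't be 2.
So K = 4.

4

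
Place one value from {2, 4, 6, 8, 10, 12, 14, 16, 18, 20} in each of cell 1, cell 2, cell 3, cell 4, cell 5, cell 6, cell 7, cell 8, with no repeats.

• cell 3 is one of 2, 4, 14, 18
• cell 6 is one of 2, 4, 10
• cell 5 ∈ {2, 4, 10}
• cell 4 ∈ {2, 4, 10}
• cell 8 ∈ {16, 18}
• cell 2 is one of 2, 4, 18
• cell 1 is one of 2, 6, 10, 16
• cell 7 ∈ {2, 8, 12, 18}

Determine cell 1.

cell 4, cell 5, cell 6 between them cover only {2, 4, 10} — a naked triple. Remove those values from cell 1, cell 2, cell 3, cell 7.
cell 2 has just one choice, so cell 2 = 18. Strike 18 from cell 3, cell 7, cell 8.
cell 3's domain is down to {14}, so cell 3 = 14.
cell 8 has just one choice, so cell 8 = 16. So cell 1 can't be 16.
So cell 1 = 6.

6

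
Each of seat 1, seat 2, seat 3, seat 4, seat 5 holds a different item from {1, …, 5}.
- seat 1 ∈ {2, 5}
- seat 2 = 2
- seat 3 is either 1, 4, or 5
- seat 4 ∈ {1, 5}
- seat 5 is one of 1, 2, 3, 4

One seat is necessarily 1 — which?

seat 2 has just one choice, so seat 2 = 2. Strike 2 from seat 1, seat 5.
seat 1 has just one choice, so seat 1 = 5. Remove 5 from seat 3, seat 4.

seat 4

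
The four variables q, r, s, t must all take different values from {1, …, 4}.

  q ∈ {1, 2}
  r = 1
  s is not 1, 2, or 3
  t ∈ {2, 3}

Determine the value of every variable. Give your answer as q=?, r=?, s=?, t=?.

q=2, r=1, s=4, t=3

r's domain is down to {1}, so r = 1. So q can't be 1.
s must be 4 (only option left).
That leaves q = 2. Eliminate 2 elsewhere: t.
t has just one choice, so t = 3.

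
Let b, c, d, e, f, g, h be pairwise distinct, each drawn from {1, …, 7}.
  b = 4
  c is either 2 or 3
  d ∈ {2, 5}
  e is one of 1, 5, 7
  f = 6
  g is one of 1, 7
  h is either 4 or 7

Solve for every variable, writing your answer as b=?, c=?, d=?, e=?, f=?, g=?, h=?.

b's domain is down to {4}, so b = 4. So h can't be 4.
That leaves f = 6.
h has just one choice, so h = 7. Eliminate 7 elsewhere: e, g.
g must be 1 (only option left). Strike 1 from e.
e has just one choice, so e = 5. So d can't be 5.
d must be 2 (only option left). Strike 2 from c.
c's domain is down to {3}, so c = 3.

b=4, c=3, d=2, e=5, f=6, g=1, h=7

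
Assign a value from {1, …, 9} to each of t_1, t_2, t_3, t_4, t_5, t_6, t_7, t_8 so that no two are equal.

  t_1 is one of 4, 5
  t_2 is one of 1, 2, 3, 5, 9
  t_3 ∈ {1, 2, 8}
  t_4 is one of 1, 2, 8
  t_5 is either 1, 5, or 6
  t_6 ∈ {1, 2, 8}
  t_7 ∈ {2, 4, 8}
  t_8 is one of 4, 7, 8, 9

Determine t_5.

The 3 variables t_3, t_4, t_6 are confined to {1, 2, 8}, which locks those values in; drop them from t_2, t_5, t_7, t_8.
t_7's domain is down to {4}, so t_7 = 4. Remove 4 from t_1, t_8.
t_1 has just one choice, so t_1 = 5. Strike 5 from t_2, t_5.
So t_5 = 6.

6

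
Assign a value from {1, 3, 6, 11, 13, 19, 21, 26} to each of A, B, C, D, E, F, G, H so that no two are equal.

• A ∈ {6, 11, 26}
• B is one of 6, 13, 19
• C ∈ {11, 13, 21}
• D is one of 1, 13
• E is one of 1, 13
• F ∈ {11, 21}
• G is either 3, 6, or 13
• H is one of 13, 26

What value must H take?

Among the 8 variables, 3 fits only G (and all 8 values in {1, 3, 6, 11, 13, 19, 21, 26} must be used), so G = 3.
Among the 7 still-open variables, 19 fits only B (and all 7 values in {1, 6, 11, 13, 19, 21, 26} must be used), so B = 19.
The 6 still-open variables together cover exactly {1, 6, 11, 13, 21, 26} — 6 values for 6 variables — and 6 appears only in A's list, so A = 6.
Among the 5 still-open variables, 26 fits only H (and all 5 values in {1, 11, 13, 21, 26} must be used), so H = 26.

26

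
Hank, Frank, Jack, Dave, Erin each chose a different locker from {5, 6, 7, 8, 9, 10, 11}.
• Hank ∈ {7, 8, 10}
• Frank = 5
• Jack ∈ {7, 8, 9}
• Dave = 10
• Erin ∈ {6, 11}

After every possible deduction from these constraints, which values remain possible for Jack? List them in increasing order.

Frank's domain is down to {5}, so Frank = 5.
Dave has just one choice, so Dave = 10. Eliminate 10 elsewhere: Hank.
No further eliminations apply; Jack can still be any of 7, 8, 9.

7, 8, 9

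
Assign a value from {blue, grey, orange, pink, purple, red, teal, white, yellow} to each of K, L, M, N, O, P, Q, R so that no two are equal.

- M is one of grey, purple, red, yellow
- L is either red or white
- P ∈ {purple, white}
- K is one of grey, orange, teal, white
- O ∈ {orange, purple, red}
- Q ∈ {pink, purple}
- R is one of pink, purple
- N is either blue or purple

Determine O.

Q and R between them cover only {pink, purple} — a naked pair. Remove those values from M, N, O, P.
N's domain is down to {blue}, so N = blue.
That leaves P = white. Strike white from K, L.
That leaves L = red. Eliminate red elsewhere: M, O.
So O = orange.

orange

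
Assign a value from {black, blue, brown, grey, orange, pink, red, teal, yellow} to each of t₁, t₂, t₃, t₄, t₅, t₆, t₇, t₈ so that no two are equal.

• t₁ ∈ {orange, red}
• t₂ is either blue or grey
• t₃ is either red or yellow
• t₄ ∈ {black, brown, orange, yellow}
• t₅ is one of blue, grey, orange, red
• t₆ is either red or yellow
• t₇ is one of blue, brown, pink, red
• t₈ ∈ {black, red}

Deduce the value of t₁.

orange

The 8 variables together cover exactly {black, blue, brown, grey, orange, pink, red, yellow} — 8 values for 8 variables — and pink appears only in t₇'s list, so t₇ = pink.
The 7 still-open variables together cover exactly {black, blue, brown, grey, orange, red, yellow} — 7 values for 7 variables — and brown appears only in t₄'s list, so t₄ = brown.
The 6 still-open variables draw from only 6 values {black, blue, grey, orange, red, yellow}, so each is used; only t₈ can be black, hence t₈ = black.
The 2 variables t₃ and t₆ are confined to {red, yellow}, which locks those values in; drop them from t₁, t₅.
So t₁ = orange.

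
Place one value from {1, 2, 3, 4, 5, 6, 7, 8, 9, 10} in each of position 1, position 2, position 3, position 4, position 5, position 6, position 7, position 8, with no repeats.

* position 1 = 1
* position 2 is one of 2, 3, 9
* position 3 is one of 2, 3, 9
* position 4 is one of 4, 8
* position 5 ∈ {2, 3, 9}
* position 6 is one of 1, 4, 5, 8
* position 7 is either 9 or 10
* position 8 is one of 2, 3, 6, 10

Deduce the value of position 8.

position 1 must be 1 (only option left). Remove 1 from position 6.
position 2, position 3, position 5 between them cover only {2, 3, 9} — a naked triple. Remove those values from position 7, position 8.
That leaves position 7 = 10. Remove 10 from position 8.
So position 8 = 6.

6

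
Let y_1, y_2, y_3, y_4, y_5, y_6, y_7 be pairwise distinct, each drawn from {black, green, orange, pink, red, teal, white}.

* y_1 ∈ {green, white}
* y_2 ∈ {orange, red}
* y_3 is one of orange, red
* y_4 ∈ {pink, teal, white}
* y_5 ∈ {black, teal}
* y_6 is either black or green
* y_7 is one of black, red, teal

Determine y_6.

green

Among the 7 variables, pink fits only y_4 (and all 7 values in {black, green, orange, pink, red, teal, white} must be used), so y_4 = pink.
The 6 still-open variables draw from only 6 values {black, green, orange, red, teal, white}, so each is used; only y_1 can be white, hence y_1 = white.
The 5 still-open variables draw from only 5 values {black, green, orange, red, teal}, so each is used; only y_6 can be green, hence y_6 = green.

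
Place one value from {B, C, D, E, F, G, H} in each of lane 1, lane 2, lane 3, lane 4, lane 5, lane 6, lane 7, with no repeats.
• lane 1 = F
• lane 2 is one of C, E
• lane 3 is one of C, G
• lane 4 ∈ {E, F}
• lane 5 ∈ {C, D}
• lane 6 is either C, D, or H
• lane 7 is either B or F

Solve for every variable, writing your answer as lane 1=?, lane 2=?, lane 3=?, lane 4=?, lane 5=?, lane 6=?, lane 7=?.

lane 1=F, lane 2=C, lane 3=G, lane 4=E, lane 5=D, lane 6=H, lane 7=B

lane 1 has just one choice, so lane 1 = F. Eliminate F elsewhere: lane 4, lane 7.
lane 4's domain is down to {E}, so lane 4 = E. Strike E from lane 2.
lane 7 has just one choice, so lane 7 = B.
lane 2's domain is down to {C}, so lane 2 = C. Strike C from lane 3, lane 5, lane 6.
lane 3 must be G (only option left).
lane 5's domain is down to {D}, so lane 5 = D. So lane 6 can't be D.
lane 6's domain is down to {H}, so lane 6 = H.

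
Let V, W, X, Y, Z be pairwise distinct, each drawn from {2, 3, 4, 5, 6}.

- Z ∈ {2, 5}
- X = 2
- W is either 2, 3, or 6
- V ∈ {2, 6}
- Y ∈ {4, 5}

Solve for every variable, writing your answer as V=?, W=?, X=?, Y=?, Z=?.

V=6, W=3, X=2, Y=4, Z=5

X has just one choice, so X = 2. So V, W, Z can't be 2.
That leaves Z = 5. Strike 5 from Y.
V has just one choice, so V = 6. Eliminate 6 elsewhere: W.
W's domain is down to {3}, so W = 3.
Y must be 4 (only option left).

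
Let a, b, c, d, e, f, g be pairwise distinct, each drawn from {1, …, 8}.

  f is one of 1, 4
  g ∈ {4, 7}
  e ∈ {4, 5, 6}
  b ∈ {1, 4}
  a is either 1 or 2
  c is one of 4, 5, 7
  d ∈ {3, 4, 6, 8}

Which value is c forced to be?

b and f share exactly the 2 values {1, 4}; by pigeonhole those values go to them, so strike 1, 4 from a, c, d, e, g.
That leaves a = 2.
That leaves g = 7. So c can't be 7.
So c = 5.

5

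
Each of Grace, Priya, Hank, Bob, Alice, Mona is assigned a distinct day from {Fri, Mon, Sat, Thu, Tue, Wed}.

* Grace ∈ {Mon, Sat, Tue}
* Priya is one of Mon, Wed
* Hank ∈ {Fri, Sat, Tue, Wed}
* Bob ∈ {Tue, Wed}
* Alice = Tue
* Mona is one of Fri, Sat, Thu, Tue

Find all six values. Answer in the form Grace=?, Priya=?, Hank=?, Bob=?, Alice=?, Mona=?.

Grace=Sat, Priya=Mon, Hank=Fri, Bob=Wed, Alice=Tue, Mona=Thu

Alice has just one choice, so Alice = Tue. Strike Tue from Grace, Hank, Bob, Mona.
Bob's domain is down to {Wed}, so Bob = Wed. Strike Wed from Priya, Hank.
Priya's domain is down to {Mon}, so Priya = Mon. So Grace can't be Mon.
Grace must be Sat (only option left). Strike Sat from Hank, Mona.
Hank's domain is down to {Fri}, so Hank = Fri. Strike Fri from Mona.
Mona must be Thu (only option left).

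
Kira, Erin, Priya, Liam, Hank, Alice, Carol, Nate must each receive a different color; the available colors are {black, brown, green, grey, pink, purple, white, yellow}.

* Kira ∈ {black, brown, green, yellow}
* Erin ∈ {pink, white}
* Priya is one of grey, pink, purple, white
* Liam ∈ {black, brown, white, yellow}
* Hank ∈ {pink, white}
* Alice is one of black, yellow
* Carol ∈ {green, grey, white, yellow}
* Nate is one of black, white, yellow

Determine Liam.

brown

Among the 8 variables, purple fits only Priya (and all 8 values in {black, brown, green, grey, pink, purple, white, yellow} must be used), so Priya = purple.
The 7 still-open variables together cover exactly {black, brown, green, grey, pink, white, yellow} — 7 values for 7 variables — and grey appears only in Carol's list, so Carol = grey.
Among the 6 still-open variables, green fits only Kira (and all 6 values in {black, brown, green, pink, white, yellow} must be used), so Kira = green.
The 5 still-open variables together cover exactly {black, brown, pink, white, yellow} — 5 values for 5 variables — and brown appears only in Liam's list, so Liam = brown.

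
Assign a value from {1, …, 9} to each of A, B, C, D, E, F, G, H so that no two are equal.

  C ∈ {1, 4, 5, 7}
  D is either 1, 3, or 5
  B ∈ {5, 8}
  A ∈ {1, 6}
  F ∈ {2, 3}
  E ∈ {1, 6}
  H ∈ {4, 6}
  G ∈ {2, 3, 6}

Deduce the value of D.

5

Among the 8 variables, 7 fits only C (and all 8 values in {1, 2, 3, 4, 5, 6, 7, 8} must be used), so C = 7.
The 7 still-open variables together cover exactly {1, 2, 3, 4, 5, 6, 8} — 7 values for 7 variables — and 4 appears only in H's list, so H = 4.
The 6 still-open variables draw from only 6 values {1, 2, 3, 5, 6, 8}, so each is used; only B can be 8, hence B = 8.
The 5 still-open variables together cover exactly {1, 2, 3, 5, 6} — 5 values for 5 variables — and 5 appears only in D's list, so D = 5.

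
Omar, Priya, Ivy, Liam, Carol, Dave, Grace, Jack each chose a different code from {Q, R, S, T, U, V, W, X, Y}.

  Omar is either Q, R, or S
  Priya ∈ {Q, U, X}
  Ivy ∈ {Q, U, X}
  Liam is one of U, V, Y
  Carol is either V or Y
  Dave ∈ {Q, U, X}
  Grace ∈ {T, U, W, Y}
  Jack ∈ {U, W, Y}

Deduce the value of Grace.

T

The 3 variables Priya, Ivy, Dave are confined to {Q, U, X}, which locks those values in; drop them from Omar, Liam, Grace, Jack.
Liam and Carol between them cover only {V, Y} — a naked pair. Remove those values from Grace, Jack.
Jack must be W (only option left). Remove W from Grace.
So Grace = T.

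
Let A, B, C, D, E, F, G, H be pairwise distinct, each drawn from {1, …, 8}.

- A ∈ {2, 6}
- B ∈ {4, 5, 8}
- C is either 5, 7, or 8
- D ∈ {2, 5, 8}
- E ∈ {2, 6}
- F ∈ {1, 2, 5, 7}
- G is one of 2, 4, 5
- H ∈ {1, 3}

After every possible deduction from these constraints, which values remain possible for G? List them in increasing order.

Among the 8 variables, 3 fits only H (and all 8 values in {1, 2, 3, 4, 5, 6, 7, 8} must be used), so H = 3.
The 7 still-open variables together cover exactly {1, 2, 4, 5, 6, 7, 8} — 7 values for 7 variables — and 1 appears only in F's list, so F = 1.
Among the 6 still-open variables, 7 fits only C (and all 6 values in {2, 4, 5, 6, 7, 8} must be used), so C = 7.
A and E between them cover only {2, 6} — a naked pair. Remove those values from D, G.
No further eliminations apply; G can still be any of 4, 5.

4, 5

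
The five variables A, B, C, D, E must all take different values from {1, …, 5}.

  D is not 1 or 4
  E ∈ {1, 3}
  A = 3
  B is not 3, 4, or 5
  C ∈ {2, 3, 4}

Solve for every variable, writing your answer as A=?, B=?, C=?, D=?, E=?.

A=3, B=2, C=4, D=5, E=1

A has just one choice, so A = 3. So C, D, E can't be 3.
E must be 1 (only option left). Remove 1 from B.
B must be 2 (only option left). Remove 2 from C, D.
C has just one choice, so C = 4.
That leaves D = 5.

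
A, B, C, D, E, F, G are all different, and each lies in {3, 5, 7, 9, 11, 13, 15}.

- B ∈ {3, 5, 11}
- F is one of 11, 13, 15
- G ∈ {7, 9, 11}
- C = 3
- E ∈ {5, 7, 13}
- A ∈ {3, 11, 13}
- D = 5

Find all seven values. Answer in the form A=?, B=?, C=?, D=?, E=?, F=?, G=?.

A=13, B=11, C=3, D=5, E=7, F=15, G=9

C's domain is down to {3}, so C = 3. Strike 3 from A, B.
That leaves D = 5. Strike 5 from B, E.
B has just one choice, so B = 11. Strike 11 from A, F, G.
A has just one choice, so A = 13. Remove 13 from E, F.
E must be 7 (only option left). So G can't be 7.
F's domain is down to {15}, so F = 15.
G must be 9 (only option left).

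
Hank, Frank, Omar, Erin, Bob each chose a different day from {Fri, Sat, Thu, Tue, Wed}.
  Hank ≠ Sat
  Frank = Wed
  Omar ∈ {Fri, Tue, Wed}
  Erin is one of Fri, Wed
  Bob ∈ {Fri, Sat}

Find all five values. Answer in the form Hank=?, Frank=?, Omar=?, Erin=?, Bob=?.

Frank's domain is down to {Wed}, so Frank = Wed. So Hank, Omar, Erin can't be Wed.
That leaves Erin = Fri. Strike Fri from Hank, Omar, Bob.
That leaves Bob = Sat.
Omar has just one choice, so Omar = Tue. Remove Tue from Hank.
Hank's domain is down to {Thu}, so Hank = Thu.

Hank=Thu, Frank=Wed, Omar=Tue, Erin=Fri, Bob=Sat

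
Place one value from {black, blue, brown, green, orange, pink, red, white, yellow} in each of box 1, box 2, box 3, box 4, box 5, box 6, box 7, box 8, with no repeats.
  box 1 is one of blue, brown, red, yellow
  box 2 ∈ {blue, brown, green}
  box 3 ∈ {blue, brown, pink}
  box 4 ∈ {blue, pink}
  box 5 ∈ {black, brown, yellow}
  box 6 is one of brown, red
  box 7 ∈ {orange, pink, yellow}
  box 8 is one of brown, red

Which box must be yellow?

The 8 variables draw from only 8 values {black, blue, brown, green, orange, pink, red, yellow}, so each is used; only box 5 can be black, hence box 5 = black.
Among the 7 still-open variables, green fits only box 2 (and all 7 values in {blue, brown, green, orange, pink, red, yellow} must be used), so box 2 = green.
Among the 6 still-open variables, orange fits only box 7 (and all 6 values in {blue, brown, orange, pink, red, yellow} must be used), so box 7 = orange.
The 5 still-open variables draw from only 5 values {blue, brown, pink, red, yellow}, so each is used; only box 1 can be yellow, hence box 1 = yellow.

box 1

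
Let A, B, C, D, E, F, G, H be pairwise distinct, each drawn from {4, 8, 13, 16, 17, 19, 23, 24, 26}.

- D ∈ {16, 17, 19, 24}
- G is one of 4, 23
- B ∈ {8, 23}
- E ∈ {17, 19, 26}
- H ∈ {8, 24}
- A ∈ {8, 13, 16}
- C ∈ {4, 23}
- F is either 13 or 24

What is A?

C and G between them cover only {4, 23} — a naked pair. Remove those values from B.
That leaves B = 8. Eliminate 8 elsewhere: A, H.
H has just one choice, so H = 24. Strike 24 from D, F.
F's domain is down to {13}, so F = 13. Remove 13 from A.
So A = 16.

16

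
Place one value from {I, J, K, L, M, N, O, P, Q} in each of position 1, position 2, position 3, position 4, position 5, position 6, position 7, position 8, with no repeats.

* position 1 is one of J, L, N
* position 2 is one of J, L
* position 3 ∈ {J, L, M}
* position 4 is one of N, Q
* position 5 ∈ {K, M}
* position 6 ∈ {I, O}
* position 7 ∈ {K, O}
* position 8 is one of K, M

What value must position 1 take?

The 8 variables draw from only 8 values {I, J, K, L, M, N, O, Q}, so each is used; only position 6 can be I, hence position 6 = I.
The 7 still-open variables draw from only 7 values {J, K, L, M, N, O, Q}, so each is used; only position 7 can be O, hence position 7 = O.
The 6 still-open variables draw from only 6 values {J, K, L, M, N, Q}, so each is used; only position 4 can be Q, hence position 4 = Q.
The 5 still-open variables draw from only 5 values {J, K, L, M, N}, so each is used; only position 1 can be N, hence position 1 = N.

N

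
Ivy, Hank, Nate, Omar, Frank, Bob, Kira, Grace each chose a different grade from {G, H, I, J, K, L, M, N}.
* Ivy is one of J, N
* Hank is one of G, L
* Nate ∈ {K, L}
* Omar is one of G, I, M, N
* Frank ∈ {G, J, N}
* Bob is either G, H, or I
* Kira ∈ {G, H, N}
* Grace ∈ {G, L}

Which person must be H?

The 8 variables draw from only 8 values {G, H, I, J, K, L, M, N}, so each is used; only Nate can be K, hence Nate = K.
Among the 7 still-open variables, M fits only Omar (and all 7 values in {G, H, I, J, L, M, N} must be used), so Omar = M.
The 6 still-open variables draw from only 6 values {G, H, I, J, L, N}, so each is used; only Bob can be I, hence Bob = I.
Among the 5 still-open variables, H fits only Kira (and all 5 values in {G, H, J, L, N} must be used), so Kira = H.

Kira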